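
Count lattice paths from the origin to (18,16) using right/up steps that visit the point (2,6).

Paths (0,0)->(2,6): C(8,6) = 28.
Paths (2,6)->(18,16): C(26,10) = 5311735.
By multiplication principle: 28 x 5311735.

Final answer: 148728580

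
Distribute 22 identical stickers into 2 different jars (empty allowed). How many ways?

Stars and bars: C(n+k-1, k-1) = C(23,1).

Final answer: C(23,1) = 23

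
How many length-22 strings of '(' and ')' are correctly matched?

This is counted by the nth Catalan number C_n. Here n = 11 (pairs).
C_n = C(2n,n)/(n+1), so C_{11} = C(22,11)/12 = 705432/12.

Final answer: C_{11} = 58786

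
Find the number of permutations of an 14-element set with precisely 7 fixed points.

Choose which 7 elements are fixed: C(14,7) = 3432.
Derange the remaining 7 using D(j) = (j-1)(D(j-1) + D(j-2)), D(0)=1, D(1)=0: D(2)=1, D(3)=2, D(4)=9, D(5)=44, D(6)=265, D(7)=1854.
Total: 3432 x 1854.

Final answer: C(14,7) D(7) = 6362928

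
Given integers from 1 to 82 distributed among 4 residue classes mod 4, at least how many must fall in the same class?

By pigeonhole with 82 objects and 4 categories: ceiling(82/4).

Final answer: 21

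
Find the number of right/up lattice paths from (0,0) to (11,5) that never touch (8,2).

Total paths to (11,5): C(16,5) = 4368.
Paths through (8,2): C(10,2) x C(6,3) = 900.
Avoiding (8,2): 4368 - 900.

Final answer: 3468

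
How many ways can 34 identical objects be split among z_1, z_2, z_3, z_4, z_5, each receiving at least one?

Substitute z'_i = z_i - 1 (so z'_i >= 0). Then sum z'_i = 34 - 5 = 29.
Stars and bars: C(29+5-1, 5-1) = C(33,4).

Final answer: C(33,4) = 40920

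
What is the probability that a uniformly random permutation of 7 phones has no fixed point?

D(n) = (n-1)(D(n-1) + D(n-2)), D(0)=1, D(1)=0.
Building up: D(2)=1, D(3)=2, D(4)=9, D(5)=44, D(6)=265, D(7)=1854.
Total arrangements: 7! = 5040.
Probability = D(7)/7! = 103/280.

Final answer: D(7)/7! = 1854/5040 = 0.367857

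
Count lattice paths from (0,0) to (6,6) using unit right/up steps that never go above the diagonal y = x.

Total monotonic paths to (6,6): C(12,6) = 924.
By the reflection principle, paths that go above the diagonal number C(12,7) = 792.
Valid Dyck paths: 924 - 792.
(Check: C(12,6) - C(12,7) = C(12,6)/7, the Catalan number C_{6}.)

Final answer: C_{6} = 132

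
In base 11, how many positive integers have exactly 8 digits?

In base 11, the leading digit has 10 choices (1..10); each of the remaining 7 digits has 11 choices.
Total: 10 x 11^7.

Final answer: 194871710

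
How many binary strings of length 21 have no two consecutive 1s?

Classify by the final bit: ...0 gives a(n-1) strings, ...01 gives a(n-2) strings. Thus a(n) = a(n-1) + a(n-2) with a(1)=2, a(2)=3.
Building up term by term: a(1)=2, a(2)=3, a(3)=5, a(4)=8, a(5)=13, a(6)=21, a(7)=34, a(8)=55, a(9)=89, a(10)=144, a(11)=233, a(12)=377, a(13)=610, a(14)=987, a(15)=1597, a(16)=2584, a(17)=4181, a(18)=6765, a(19)=10946, a(20)=17711, a(21)=28657.

Final answer: 28657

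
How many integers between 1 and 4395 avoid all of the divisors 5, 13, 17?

|div by 5|=879, |div by 13|=338, |div by 17|=258.
|div by 5&13|=67, |div by 5&17|=51, |div by 13&17|=19, |div by all|=3.
By inclusion-exclusion, divisible by at least one: 879+338+258-67-51-19+3 = 1341.
Not divisible by any: 4395 - 1341.

Final answer: 3054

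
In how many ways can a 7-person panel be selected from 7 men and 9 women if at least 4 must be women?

Sum over valid woman counts:
C(9,4)C(7,3) = 4410
C(9,5)C(7,2) = 2646
C(9,6)C(7,1) = 588
C(9,7)C(7,0) = 36
Total: 4410 + 2646 + 588 + 36.

Final answer: 7680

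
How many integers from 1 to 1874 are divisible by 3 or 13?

Multiples of 3: 624. Multiples of 13: 144. Of both (lcm=39): 48.
By inclusion-exclusion: 624 + 144 - 48.

Final answer: 720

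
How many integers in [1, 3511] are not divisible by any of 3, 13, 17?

|div by 3|=1170, |div by 13|=270, |div by 17|=206.
|div by 3&13|=90, |div by 3&17|=68, |div by 13&17|=15, |div by all|=5.
By inclusion-exclusion, divisible by at least one: 1170+270+206-90-68-15+5 = 1478.
Not divisible by any: 3511 - 1478.

Final answer: 2033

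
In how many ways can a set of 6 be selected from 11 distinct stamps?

C(11,6) = 11!/(6! x (11-6)!).

Final answer: C(11,6) = 462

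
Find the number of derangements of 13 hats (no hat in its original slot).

Derangements satisfy D(n) = (n-1)(D(n-1) + D(n-2)), starting from D(0)=1, D(1)=0.
D(2) = 1 x (0 + 1) = 1
D(3) = 2 x (1 + 0) = 2
D(4) = 3 x (2 + 1) = 9
D(5) = 4 x (9 + 2) = 44
D(6) = 5 x (44 + 9) = 265
D(7) = 6 x (265 + 44) = 1854
D(8) = 7 x (1854 + 265) = 14833
D(9) = 8 x (14833 + 1854) = 133496
D(10) = 9 x (133496 + 14833) = 1334961
D(11) = 10 x (1334961 + 133496) = 14684570
D(12) = 11 x (14684570 + 1334961) = 176214841
D(13) = 12 x (D(12) + D(11)) = 12 x (176214841 + 14684570)

Final answer: D(13) = 2290792932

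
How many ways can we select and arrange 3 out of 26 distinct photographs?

P(26,3) = 26!/(26-3)! = 26!/23!.

Final answer: P(26,3) = 15600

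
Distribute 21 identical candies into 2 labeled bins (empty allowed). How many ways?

Stars and bars: C(n+k-1, k-1) = C(22,1).

Final answer: C(22,1) = 22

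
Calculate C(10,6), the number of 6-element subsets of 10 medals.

C(10,6) = 10!/(6! x 4!).

Final answer: \binom{10}{6} = 210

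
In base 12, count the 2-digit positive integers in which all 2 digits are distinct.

The leading digit has 11 choices (anything but zero); the next has 11 (anything but the first), then 10, and so on, one fewer each time.
Total: 11 x 11.

Final answer: 121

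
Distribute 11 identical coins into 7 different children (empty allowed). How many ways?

Stars and bars: C(n+k-1, k-1) = C(17,6).

Final answer: C(17,6) = 12376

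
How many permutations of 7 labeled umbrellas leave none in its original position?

Derangements satisfy D(n) = (n-1)(D(n-1) + D(n-2)), starting from D(0)=1, D(1)=0.
D(2) = 1 x (0 + 1) = 1
D(3) = 2 x (1 + 0) = 2
D(4) = 3 x (2 + 1) = 9
D(5) = 4 x (9 + 2) = 44
D(6) = 5 x (44 + 9) = 265
D(7) = 6 x (D(6) + D(5)) = 6 x (265 + 44)

Final answer: D(7) = 1854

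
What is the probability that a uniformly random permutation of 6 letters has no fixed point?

Derangements satisfy D(n) = (n-1)(D(n-1) + D(n-2)), starting from D(0)=1, D(1)=0.
Building up: D(2)=1, D(3)=2, D(4)=9, D(5)=44, D(6)=265.
Total arrangements: 6! = 720.
Probability = D(6)/6! = 53/144.

Final answer: D(6)/6! = 265/720 = 0.368056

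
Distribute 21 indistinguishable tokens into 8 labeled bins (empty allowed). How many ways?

Stars and bars: C(n+k-1, k-1) = C(28,7).

Final answer: C(28,7) = 1184040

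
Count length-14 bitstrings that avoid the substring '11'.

Classify by the final bit: ...0 gives a(n-1) strings, ...01 gives a(n-2) strings. Thus a(n) = a(n-1) + a(n-2) with a(1)=2, a(2)=3.
Iterating the recurrence: a(1)=2, a(2)=3, a(3)=5, a(4)=8, a(5)=13, a(6)=21, a(7)=34, a(8)=55, a(9)=89, a(10)=144, a(11)=233, a(12)=377, a(13)=610, a(14)=987.

Final answer: 987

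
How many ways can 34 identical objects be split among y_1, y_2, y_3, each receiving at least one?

Substitute y'_i = y_i - 1 (so y'_i >= 0). Then sum y'_i = 34 - 3 = 31.
Stars and bars: C(31+3-1, 3-1) = C(33,2).

Final answer: C(33,2) = 528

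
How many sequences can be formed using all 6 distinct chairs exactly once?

The number of ways to arrange 6 distinct objects is 6!.

Final answer: 6! = 720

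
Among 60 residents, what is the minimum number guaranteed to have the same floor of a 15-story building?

There are 15 possible values for floor of a 15-story building. With 60 residents and 15 categories, by pigeonhole: ceiling(60/15).

Final answer: 4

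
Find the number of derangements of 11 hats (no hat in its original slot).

D(n) = (n-1)(D(n-1) + D(n-2)), D(0)=1, D(1)=0.
D(2) = 1 x (0 + 1) = 1
D(3) = 2 x (1 + 0) = 2
D(4) = 3 x (2 + 1) = 9
D(5) = 4 x (9 + 2) = 44
D(6) = 5 x (44 + 9) = 265
D(7) = 6 x (265 + 44) = 1854
D(8) = 7 x (1854 + 265) = 14833
D(9) = 8 x (14833 + 1854) = 133496
D(10) = 9 x (133496 + 14833) = 1334961
D(11) = 10 x (D(10) + D(9)) = 10 x (1334961 + 133496)

Final answer: D(11) = 14684570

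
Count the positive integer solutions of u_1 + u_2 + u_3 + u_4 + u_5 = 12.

Substitute u'_i = u_i - 1 (so u'_i >= 0). Then sum u'_i = 12 - 5 = 7.
Stars and bars: C(7+5-1, 5-1) = C(11,4).

Final answer: C(11,4) = 330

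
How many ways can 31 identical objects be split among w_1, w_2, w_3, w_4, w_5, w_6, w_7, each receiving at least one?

Substitute w'_i = w_i - 1 (so w'_i >= 0). Then sum w'_i = 31 - 7 = 24.
Stars and bars: C(24+7-1, 7-1) = C(30,6).

Final answer: C(30,6) = 593775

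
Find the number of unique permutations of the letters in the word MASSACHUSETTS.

Letters (A:2, C:1, E:1, H:1, M:1, S:4, T:2, U:1). Total letters: 13.
Permutations = 13!/(4! x 2! x 2!).

Final answer: 64864800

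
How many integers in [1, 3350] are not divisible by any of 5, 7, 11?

|div by 5|=670, |div by 7|=478, |div by 11|=304.
|div by 5&7|=95, |div by 5&11|=60, |div by 7&11|=43, |div by all|=8.
By inclusion-exclusion, divisible by at least one: 670+478+304-95-60-43+8 = 1262.
Not divisible by any: 3350 - 1262.

Final answer: 2088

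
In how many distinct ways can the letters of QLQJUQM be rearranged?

Letters (J:1, L:1, M:1, Q:3, U:1). Total letters: 7.
Permutations = 7!/(3!).

Final answer: 840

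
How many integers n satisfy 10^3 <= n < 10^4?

First digit: 9 choices (1-9). Each of the remaining 3 digits: 10 choices.
Total: 9 x 10^3.

Final answer: 9000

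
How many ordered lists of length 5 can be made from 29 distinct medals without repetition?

P(29,5) = 29!/(29-5)! = 29!/24!.

Final answer: P(29,5) = 14250600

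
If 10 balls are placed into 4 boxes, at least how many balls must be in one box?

By the pigeonhole principle: ceiling(10/4).

Final answer: 3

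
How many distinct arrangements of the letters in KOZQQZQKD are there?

Letters (D:1, K:2, O:1, Q:3, Z:2). Total letters: 9.
Permutations = 9!/(3! x 2! x 2!).

Final answer: 15120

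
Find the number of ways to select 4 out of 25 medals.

C(25,4) = 25!/(4! x (25-4)!).

Final answer: C(25,4) = 12650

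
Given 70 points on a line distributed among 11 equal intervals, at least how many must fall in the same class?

By pigeonhole with 70 objects and 11 categories: ceiling(70/11).

Final answer: 7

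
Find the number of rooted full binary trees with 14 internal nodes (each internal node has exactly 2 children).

The structures are counted by the Catalan number C_n. Here n = 14.
C_n = C(2n,n)/(n+1), so C_{14} = C(28,14)/15 = 40116600/15.

Final answer: C_{14} = 2674440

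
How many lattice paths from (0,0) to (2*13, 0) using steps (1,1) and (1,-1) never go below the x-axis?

Total monotonic paths to (13,13): C(26,13) = 10400600.
A path is bad iff it touches y = x + 1; reflecting its initial segment maps bad paths bijectively onto all paths to (12,14), of which there are C(26,14) = 9657700.
Valid Dyck paths: 10400600 - 9657700.
(This is the Catalan number C_{13}.)

Final answer: C_{13} = 742900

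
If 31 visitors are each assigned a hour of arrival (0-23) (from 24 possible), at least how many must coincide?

There are 24 possible values for hour of arrival (0-23). With 31 visitors and 24 categories, by pigeonhole: ceiling(31/24).

Final answer: 2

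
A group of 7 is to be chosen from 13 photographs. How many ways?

C(13,7) = 13!/(7! x (13-7)!).

Final answer: C(13,7) = 1716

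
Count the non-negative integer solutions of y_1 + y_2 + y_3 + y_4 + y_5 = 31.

Stars and bars with 31 stars and 4 bars:
C(31+5-1, 5-1) = C(35,4).

Final answer: C(35,4) = 52360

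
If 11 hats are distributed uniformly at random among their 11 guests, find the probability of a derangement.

Use the recurrence D(n) = (n-1)(D(n-1) + D(n-2)) with D(0)=1, D(1)=0.
Building up: D(2)=1, D(3)=2, D(4)=9, D(5)=44, D(6)=265, D(7)=1854, D(8)=14833, D(9)=133496, D(10)=1334961, D(11)=14684570.
Total arrangements: 11! = 39916800.
Probability = D(11)/11! = 1468457/3991680.

Final answer: D(11)/11! = 14684570/39916800 = 0.367879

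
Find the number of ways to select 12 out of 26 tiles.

C(26,12) = 26!/(12! x 14!).

Final answer: \binom{26}{12} = 9657700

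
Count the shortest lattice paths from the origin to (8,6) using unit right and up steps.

Each path has 8 right steps and 6 up steps in some order (14 steps total).
Choose which 6 of the 14 steps are up: C(14,6).

Final answer: C(14,6) = 3003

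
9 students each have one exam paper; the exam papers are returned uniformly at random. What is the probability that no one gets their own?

Derangements satisfy D(n) = (n-1)(D(n-1) + D(n-2)), starting from D(0)=1, D(1)=0.
Building up: D(2)=1, D(3)=2, D(4)=9, D(5)=44, D(6)=265, D(7)=1854, D(8)=14833, D(9)=133496.
Total arrangements: 9! = 362880.
Probability = D(9)/9! = 16687/45360.

Final answer: D(9)/9! = 133496/362880 = 0.367879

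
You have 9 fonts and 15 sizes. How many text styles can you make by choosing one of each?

By the multiplication principle: 9 x 15.

Final answer: 135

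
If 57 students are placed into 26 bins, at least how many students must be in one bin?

By the pigeonhole principle: ceiling(57/26).

Final answer: 3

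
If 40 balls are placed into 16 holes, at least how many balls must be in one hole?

By the pigeonhole principle: ceiling(40/16).

Final answer: 3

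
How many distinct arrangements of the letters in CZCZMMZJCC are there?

Letters (C:4, J:1, M:2, Z:3). Total letters: 10.
Permutations = 10!/(4! x 3! x 2!).

Final answer: 12600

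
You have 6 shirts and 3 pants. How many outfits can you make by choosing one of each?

By the multiplication principle: 6 x 3.

Final answer: 18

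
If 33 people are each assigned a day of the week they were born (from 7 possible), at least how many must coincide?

There are 7 possible values for day of the week they were born. With 33 people and 7 categories, by pigeonhole: ceiling(33/7).

Final answer: 5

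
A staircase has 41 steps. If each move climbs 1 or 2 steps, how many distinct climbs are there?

Condition on the final move: it is a 1-step (f(n-1) ways to get there) or a 2-step (f(n-2) ways), so f(n) = f(n-1) + f(n-2), with f(1)=1, f(2)=2.
Iterating the recurrence: f(1)=1, f(2)=2, f(3)=3, f(4)=5, f(5)=8, f(6)=13, f(7)=21, f(8)=34, f(9)=55, f(10)=89, f(11)=144, f(12)=233, f(13)=377, f(14)=610, f(15)=987, f(16)=1597, f(17)=2584, f(18)=4181, f(19)=6765, f(20)=10946, f(21)=17711, f(22)=28657, f(23)=46368, f(24)=75025, f(25)=121393, f(26)=196418, f(27)=317811, f(28)=514229, f(29)=832040, f(30)=1346269, f(31)=2178309, f(32)=3524578, f(33)=5702887, f(34)=9227465, f(35)=14930352, f(36)=24157817, f(37)=39088169, f(38)=63245986, f(39)=102334155, f(40)=165580141, f(41)=267914296.

Final answer: 267914296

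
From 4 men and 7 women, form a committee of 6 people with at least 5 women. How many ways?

Sum over valid woman counts:
C(7,5)C(4,1) = 84
C(7,6)C(4,0) = 7
Total: 84 + 7.

Final answer: 91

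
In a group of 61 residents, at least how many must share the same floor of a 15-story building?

There are 15 possible values for floor of a 15-story building. With 61 residents and 15 categories, by pigeonhole: ceiling(61/15).

Final answer: 5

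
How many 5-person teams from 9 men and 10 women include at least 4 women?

Sum over valid woman counts:
C(10,4)C(9,1) = 1890
C(10,5)C(9,0) = 252
Total: 1890 + 252.

Final answer: 2142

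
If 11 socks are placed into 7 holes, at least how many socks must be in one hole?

By the pigeonhole principle: ceiling(11/7).

Final answer: 2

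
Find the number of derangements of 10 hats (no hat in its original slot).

Derangements satisfy D(n) = (n-1)(D(n-1) + D(n-2)), starting from D(0)=1, D(1)=0.
D(2) = 1 x (0 + 1) = 1
D(3) = 2 x (1 + 0) = 2
D(4) = 3 x (2 + 1) = 9
D(5) = 4 x (9 + 2) = 44
D(6) = 5 x (44 + 9) = 265
D(7) = 6 x (265 + 44) = 1854
D(8) = 7 x (1854 + 265) = 14833
D(9) = 8 x (14833 + 1854) = 133496
D(10) = 9 x (D(9) + D(8)) = 9 x (133496 + 14833)

Final answer: D(10) = 1334961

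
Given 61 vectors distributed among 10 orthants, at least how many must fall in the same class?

By pigeonhole with 61 objects and 10 categories: ceiling(61/10).

Final answer: 7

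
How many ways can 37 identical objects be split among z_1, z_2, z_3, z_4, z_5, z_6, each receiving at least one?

Substitute z'_i = z_i - 1 (so z'_i >= 0). Then sum z'_i = 37 - 6 = 31.
Stars and bars: C(31+6-1, 6-1) = C(36,5).

Final answer: C(36,5) = 376992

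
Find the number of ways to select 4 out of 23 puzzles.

C(23,4) = 23!/(4! x 19!).

Final answer: \binom{23}{4} = 8855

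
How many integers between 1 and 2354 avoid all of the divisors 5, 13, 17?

|div by 5|=470, |div by 13|=181, |div by 17|=138.
|div by 5&13|=36, |div by 5&17|=27, |div by 13&17|=10, |div by all|=2.
By inclusion-exclusion, divisible by at least one: 470+181+138-36-27-10+2 = 718.
Not divisible by any: 2354 - 718.

Final answer: 1636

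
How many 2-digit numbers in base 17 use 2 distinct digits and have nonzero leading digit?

First digit: 16 (nonzero). Second: 16 (not first). Third: 15, etc.
Total: 16 x 16.

Final answer: 256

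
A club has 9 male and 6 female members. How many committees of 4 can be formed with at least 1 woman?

Sum over valid woman counts:
C(6,1)C(9,3) = 504
C(6,2)C(9,2) = 540
C(6,3)C(9,1) = 180
C(6,4)C(9,0) = 15
Total: 504 + 540 + 180 + 15.

Final answer: 1239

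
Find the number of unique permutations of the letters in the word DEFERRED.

Letters (D:2, E:3, F:1, R:2). Total letters: 8.
Permutations = 8!/(3! x 2! x 2!).

Final answer: 1680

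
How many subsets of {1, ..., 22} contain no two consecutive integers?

Condition on whether n belongs to the subset: if not, any valid subset of {1, ..., n-1} works (a(n-1)); if so, n-1 is excluded and the rest is a valid subset of {1, ..., n-2} (a(n-2)). Hence a(n) = a(n-1) + a(n-2), a(1)=2, a(2)=3.
Computing successive values: a(1)=2, a(2)=3, a(3)=5, a(4)=8, a(5)=13, a(6)=21, a(7)=34, a(8)=55, a(9)=89, a(10)=144, a(11)=233, a(12)=377, a(13)=610, a(14)=987, a(15)=1597, a(16)=2584, a(17)=4181, a(18)=6765, a(19)=10946, a(20)=17711, a(21)=28657, a(22)=46368.

Final answer: 46368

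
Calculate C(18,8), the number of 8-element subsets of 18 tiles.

C(18,8) = 18!/(8! x (18-8)!).

Final answer: C(18,8) = 43758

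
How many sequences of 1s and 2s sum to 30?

Let f(n) be the number of climbs. Removing the last move (1 or 2 steps) gives f(n) = f(n-1) + f(n-2); base cases f(1)=1, f(2)=2.
Building up term by term: f(1)=1, f(2)=2, f(3)=3, f(4)=5, f(5)=8, f(6)=13, f(7)=21, f(8)=34, f(9)=55, f(10)=89, f(11)=144, f(12)=233, f(13)=377, f(14)=610, f(15)=987, f(16)=1597, f(17)=2584, f(18)=4181, f(19)=6765, f(20)=10946, f(21)=17711, f(22)=28657, f(23)=46368, f(24)=75025, f(25)=121393, f(26)=196418, f(27)=317811, f(28)=514229, f(29)=832040, f(30)=1346269.

Final answer: 1346269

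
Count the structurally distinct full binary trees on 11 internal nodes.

This is a standard Catalan-number count: the answer is C_n. Here n = 11.
C_n = (2n)!/(n!(n+1)!), so C_{11} = 22!/(11! x 12!) = C(22,11)/12 = 705432/12.

Final answer: C_{11} = 58786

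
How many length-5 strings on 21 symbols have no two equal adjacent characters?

First character: 21 choices. Each subsequent: 20 choices (must differ from the previous one).
Total: 21 x 20^4.

Final answer: 21 x 20^{4} = 3360000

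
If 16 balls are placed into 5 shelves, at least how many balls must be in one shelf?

By the pigeonhole principle: ceiling(16/5).

Final answer: 4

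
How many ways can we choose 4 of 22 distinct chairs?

C(22,4) = 22!/(4! x (22-4)!).

Final answer: C(22,4) = 7315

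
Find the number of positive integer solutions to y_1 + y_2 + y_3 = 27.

Substitute y'_i = y_i - 1 (so y'_i >= 0). Then sum y'_i = 27 - 3 = 24.
Stars and bars: C(24+3-1, 3-1) = C(26,2).

Final answer: C(26,2) = 325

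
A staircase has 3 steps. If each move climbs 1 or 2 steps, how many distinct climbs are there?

Condition on the final move: it is a 1-step (f(n-1) ways to get there) or a 2-step (f(n-2) ways), so f(n) = f(n-1) + f(n-2), with f(1)=1, f(2)=2.
Building up term by term: f(1)=1, f(2)=2, f(3)=3.

Final answer: 3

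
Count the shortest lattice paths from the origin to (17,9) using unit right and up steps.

Each path has 17 right steps and 9 up steps in some order (26 steps total).
Choose which 9 of the 26 steps are up: C(26,9).

Final answer: C(26,9) = 3124550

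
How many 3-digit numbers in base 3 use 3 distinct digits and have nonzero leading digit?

First digit: 2 (nonzero). Second: 2 (not first). Third: 1, etc.
Total: 2 x 2 x 1.

Final answer: 4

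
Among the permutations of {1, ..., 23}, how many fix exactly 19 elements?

Choose which 19 elements are fixed: C(23,19) = 8855.
Derange the remaining 4 using D(j) = (j-1)(D(j-1) + D(j-2)), D(0)=1, D(1)=0: D(2)=1, D(3)=2, D(4)=9.
Total: 8855 x 9.

Final answer: C(23,19) D(4) = 79695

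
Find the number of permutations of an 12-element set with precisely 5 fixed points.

Choose which 5 elements are fixed: C(12,5) = 792.
Derange the remaining 7 using D(j) = (j-1)(D(j-1) + D(j-2)), D(0)=1, D(1)=0: D(2)=1, D(3)=2, D(4)=9, D(5)=44, D(6)=265, D(7)=1854.
Total: 792 x 1854.

Final answer: C(12,5) D(7) = 1468368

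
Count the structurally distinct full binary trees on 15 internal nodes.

The structures are counted by the Catalan number C_n. Here n = 15.
Using C_0 = 1 and C_(k+1) = C_k x 2(2k+1)/(k+2), build up term by term: C_1=1, C_2=2, C_3=5, C_4=14, C_5=42, C_6=132, C_7=429, C_8=1430, C_9=4862, C_10=16796, C_11=58786, C_12=208012, C_13=742900, C_14=2674440, C_15=9694845.

Final answer: C_{15} = 9694845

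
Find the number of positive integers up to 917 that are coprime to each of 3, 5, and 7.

|div by 3|=305, |div by 5|=183, |div by 7|=131.
|div by 3&5|=61, |div by 3&7|=43, |div by 5&7|=26, |div by all|=8.
By inclusion-exclusion, divisible by at least one: 305+183+131-61-43-26+8 = 497.
Not divisible by any: 917 - 497.

Final answer: 420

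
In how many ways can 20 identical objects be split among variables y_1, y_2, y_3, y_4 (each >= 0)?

Stars and bars with 20 stars and 3 bars:
C(20+4-1, 4-1) = C(23,3).

Final answer: C(23,3) = 1771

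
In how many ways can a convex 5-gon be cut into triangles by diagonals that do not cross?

The structures are counted by the Catalan number C_n. Here n = 5 - 2 = 3.
C_n = C(2n,n) - C(2n,n+1), so C_{3} = C(6,3) - C(6,4) = 20 - 15.

Final answer: C_{3} = 5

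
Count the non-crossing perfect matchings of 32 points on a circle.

This is counted by the nth Catalan number C_n. Here n = 32/2 = 16.
C_n = (2n)!/(n!(n+1)!), so C_{16} = 32!/(16! x 17!) = C(32,16)/17 = 601080390/17.

Final answer: C_{16} = 35357670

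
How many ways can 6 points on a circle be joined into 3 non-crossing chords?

This is a standard Catalan-number count: the answer is C_n. Here n = 6/2 = 3.
C_n = C(2n,n)/(n+1), so C_{3} = C(6,3)/4 = 20/4.

Final answer: C_{3} = 5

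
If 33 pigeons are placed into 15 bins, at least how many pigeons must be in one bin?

By the pigeonhole principle: ceiling(33/15).

Final answer: 3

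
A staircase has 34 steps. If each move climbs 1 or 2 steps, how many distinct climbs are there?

Let f(n) count the ways. The last step is size 1 or 2, so f(n) = f(n-1) + f(n-2) with f(1)=1, f(2)=2.
Building up term by term: f(1)=1, f(2)=2, f(3)=3, f(4)=5, f(5)=8, f(6)=13, f(7)=21, f(8)=34, f(9)=55, f(10)=89, f(11)=144, f(12)=233, f(13)=377, f(14)=610, f(15)=987, f(16)=1597, f(17)=2584, f(18)=4181, f(19)=6765, f(20)=10946, f(21)=17711, f(22)=28657, f(23)=46368, f(24)=75025, f(25)=121393, f(26)=196418, f(27)=317811, f(28)=514229, f(29)=832040, f(30)=1346269, f(31)=2178309, f(32)=3524578, f(33)=5702887, f(34)=9227465.

Final answer: 9227465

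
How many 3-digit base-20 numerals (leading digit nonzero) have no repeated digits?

First digit: 19 (nonzero). Second: 19 (not first). Third: 18, etc.
Total: 19 x 19 x 18.

Final answer: 6498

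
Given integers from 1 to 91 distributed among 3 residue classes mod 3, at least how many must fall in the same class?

By pigeonhole with 91 objects and 3 categories: ceiling(91/3).

Final answer: 31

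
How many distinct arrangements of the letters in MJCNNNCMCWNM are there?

Letters (C:3, J:1, M:3, N:4, W:1). Total letters: 12.
Permutations = 12!/(4! x 3! x 3!).

Final answer: 554400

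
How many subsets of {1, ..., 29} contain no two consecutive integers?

Condition on whether n belongs to the subset: if not, any valid subset of {1, ..., n-1} works (a(n-1)); if so, n-1 is excluded and the rest is a valid subset of {1, ..., n-2} (a(n-2)). Hence a(n) = a(n-1) + a(n-2), a(1)=2, a(2)=3.
Iterating the recurrence: a(1)=2, a(2)=3, a(3)=5, a(4)=8, a(5)=13, a(6)=21, a(7)=34, a(8)=55, a(9)=89, a(10)=144, a(11)=233, a(12)=377, a(13)=610, a(14)=987, a(15)=1597, a(16)=2584, a(17)=4181, a(18)=6765, a(19)=10946, a(20)=17711, a(21)=28657, a(22)=46368, a(23)=75025, a(24)=121393, a(25)=196418, a(26)=317811, a(27)=514229, a(28)=832040, a(29)=1346269.

Final answer: 1346269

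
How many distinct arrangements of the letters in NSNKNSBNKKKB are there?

Letters (B:2, K:4, N:4, S:2). Total letters: 12.
Permutations = 12!/(4! x 4! x 2! x 2!).

Final answer: 207900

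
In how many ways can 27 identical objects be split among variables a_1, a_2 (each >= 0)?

Stars and bars with 27 stars and 1 bars:
C(27+2-1, 2-1) = C(28,1).

Final answer: C(28,1) = 28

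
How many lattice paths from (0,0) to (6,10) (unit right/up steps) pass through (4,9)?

Paths (0,0)->(4,9): C(13,9) = 715.
Paths (4,9)->(6,10): C(3,1) = 3.
By multiplication principle: 715 x 3.

Final answer: 2145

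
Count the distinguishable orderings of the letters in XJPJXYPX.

Letters (J:2, P:2, X:3, Y:1). Total letters: 8.
Permutations = 8!/(3! x 2! x 2!).

Final answer: 1680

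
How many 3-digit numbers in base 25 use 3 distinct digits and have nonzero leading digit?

First digit: 24 (nonzero). Second: 24 (not first). Third: 23, etc.
Total: 24 x 24 x 23.

Final answer: 13248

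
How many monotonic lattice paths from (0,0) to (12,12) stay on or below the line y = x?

Total monotonic paths to (12,12): C(24,12) = 2704156.
By the reflection principle, paths that go above the diagonal number C(24,13) = 2496144.
Valid Dyck paths: 2704156 - 2496144.
(Check: C(24,12) - C(24,13) = C(24,12)/13, the Catalan number C_{12}.)

Final answer: C_{12} = 208012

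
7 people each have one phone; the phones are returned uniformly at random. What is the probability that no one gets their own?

Derangements satisfy D(n) = (n-1)(D(n-1) + D(n-2)), starting from D(0)=1, D(1)=0.
Building up: D(2)=1, D(3)=2, D(4)=9, D(5)=44, D(6)=265, D(7)=1854.
Total arrangements: 7! = 5040.
Probability = D(7)/7! = 103/280.

Final answer: D(7)/7! = 1854/5040 = 0.367857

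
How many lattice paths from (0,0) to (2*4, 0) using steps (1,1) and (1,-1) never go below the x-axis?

Total monotonic paths to (4,4): C(8,4) = 70.
By the reflection principle, paths that go above the diagonal number C(8,5) = 56.
Valid Dyck paths: 70 - 56.
(Check: C(8,4) - C(8,5) = C(8,4)/5, the Catalan number C_{4}.)

Final answer: C_{4} = 14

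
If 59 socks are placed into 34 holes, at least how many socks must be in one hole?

By the pigeonhole principle: ceiling(59/34).

Final answer: 2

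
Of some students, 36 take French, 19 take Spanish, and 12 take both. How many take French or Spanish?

|A union B| = |A| + |B| - |A intersect B| = 36 + 19 - 12.

Final answer: 43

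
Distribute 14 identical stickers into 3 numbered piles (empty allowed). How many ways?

Stars and bars: C(n+k-1, k-1) = C(16,2).

Final answer: C(16,2) = 120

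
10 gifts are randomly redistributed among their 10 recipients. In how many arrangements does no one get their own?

D(n) = (n-1)(D(n-1) + D(n-2)), D(0)=1, D(1)=0.
D(2) = 1 x (0 + 1) = 1
D(3) = 2 x (1 + 0) = 2
D(4) = 3 x (2 + 1) = 9
D(5) = 4 x (9 + 2) = 44
D(6) = 5 x (44 + 9) = 265
D(7) = 6 x (265 + 44) = 1854
D(8) = 7 x (1854 + 265) = 14833
D(9) = 8 x (14833 + 1854) = 133496
D(10) = 9 x (D(9) + D(8)) = 9 x (133496 + 14833)

Final answer: D(10) = 1334961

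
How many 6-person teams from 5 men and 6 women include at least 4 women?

Sum over valid woman counts:
C(6,4)C(5,2) = 150
C(6,5)C(5,1) = 30
C(6,6)C(5,0) = 1
Total: 150 + 30 + 1.

Final answer: 181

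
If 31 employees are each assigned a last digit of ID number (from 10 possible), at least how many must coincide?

There are 10 possible values for last digit of ID number. With 31 employees and 10 categories, by pigeonhole: ceiling(31/10).

Final answer: 4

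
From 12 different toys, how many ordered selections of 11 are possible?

P(12,11) = 12!/(12-11)! = 12!/1!.

Final answer: P(12,11) = 479001600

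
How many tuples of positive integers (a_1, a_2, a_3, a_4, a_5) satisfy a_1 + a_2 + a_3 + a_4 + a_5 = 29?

Substitute a'_i = a_i - 1 (so a'_i >= 0). Then sum a'_i = 29 - 5 = 24.
Stars and bars: C(24+5-1, 5-1) = C(28,4).

Final answer: C(28,4) = 20475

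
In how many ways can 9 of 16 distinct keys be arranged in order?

P(16,9) = 16!/(16-9)! = 16!/7!.

Final answer: P(16,9) = 4151347200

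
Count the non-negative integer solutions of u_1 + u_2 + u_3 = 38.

Stars and bars with 38 stars and 2 bars:
C(38+3-1, 3-1) = C(40,2).

Final answer: C(40,2) = 780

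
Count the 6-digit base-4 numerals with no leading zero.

In base 4, the leading digit has 3 choices (1..3); each of the remaining 5 digits has 4 choices.
Total: 3 x 4^5.

Final answer: 3072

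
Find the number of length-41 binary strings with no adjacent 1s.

Classify by the final bit: ...0 gives a(n-1) strings, ...01 gives a(n-2) strings. Thus a(n) = a(n-1) + a(n-2) with a(1)=2, a(2)=3.
Iterating the recurrence: a(1)=2, a(2)=3, a(3)=5, a(4)=8, a(5)=13, a(6)=21, a(7)=34, a(8)=55, a(9)=89, a(10)=144, a(11)=233, a(12)=377, a(13)=610, a(14)=987, a(15)=1597, a(16)=2584, a(17)=4181, a(18)=6765, a(19)=10946, a(20)=17711, a(21)=28657, a(22)=46368, a(23)=75025, a(24)=121393, a(25)=196418, a(26)=317811, a(27)=514229, a(28)=832040, a(29)=1346269, a(30)=2178309, a(31)=3524578, a(32)=5702887, a(33)=9227465, a(34)=14930352, a(35)=24157817, a(36)=39088169, a(37)=63245986, a(38)=102334155, a(39)=165580141, a(40)=267914296, a(41)=433494437.

Final answer: 433494437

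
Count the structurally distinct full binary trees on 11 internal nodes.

The structures are counted by the Catalan number C_n. Here n = 11.
C_n = C(2n,n)/(n+1), so C_{11} = C(22,11)/12 = 705432/12.

Final answer: C_{11} = 58786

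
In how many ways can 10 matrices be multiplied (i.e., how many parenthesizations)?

This is counted by the nth Catalan number C_n. Here n = 10 - 1 = 9.
C_n = C(2n,n) - C(2n,n+1), so C_{9} = C(18,9) - C(18,10) = 48620 - 43758.

Final answer: C_{9} = 4862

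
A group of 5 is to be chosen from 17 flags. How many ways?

C(17,5) = 17!/(5! x (17-5)!).

Final answer: C(17,5) = 6188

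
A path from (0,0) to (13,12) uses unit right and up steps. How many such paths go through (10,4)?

Paths (0,0)->(10,4): C(14,4) = 1001.
Paths (10,4)->(13,12): C(11,8) = 165.
By multiplication principle: 1001 x 165.

Final answer: 165165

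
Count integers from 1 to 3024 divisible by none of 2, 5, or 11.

|div by 2|=1512, |div by 5|=604, |div by 11|=274.
|div by 2&5|=302, |div by 2&11|=137, |div by 5&11|=54, |div by all|=27.
By inclusion-exclusion, divisible by at least one: 1512+604+274-302-137-54+27 = 1924.
Not divisible by any: 3024 - 1924.

Final answer: 1100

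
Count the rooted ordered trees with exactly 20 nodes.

The structures are counted by the Catalan number C_n. Here n = 20 - 1 = 19.
C_n = C(2n,n)/(n+1), so C_{19} = C(38,19)/20 = 35345263800/20.

Final answer: C_{19} = 1767263190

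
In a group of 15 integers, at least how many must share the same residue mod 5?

There are 5 possible values for residue mod 5. With 15 integers and 5 categories, by pigeonhole: ceiling(15/5).

Final answer: 3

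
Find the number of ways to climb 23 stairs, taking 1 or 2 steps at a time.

Let f(n) count the ways. The last step is size 1 or 2, so f(n) = f(n-1) + f(n-2) with f(1)=1, f(2)=2.
Computing successive values: f(1)=1, f(2)=2, f(3)=3, f(4)=5, f(5)=8, f(6)=13, f(7)=21, f(8)=34, f(9)=55, f(10)=89, f(11)=144, f(12)=233, f(13)=377, f(14)=610, f(15)=987, f(16)=1597, f(17)=2584, f(18)=4181, f(19)=6765, f(20)=10946, f(21)=17711, f(22)=28657, f(23)=46368.

Final answer: 46368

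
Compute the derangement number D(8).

Use the recurrence D(n) = (n-1)(D(n-1) + D(n-2)) with D(0)=1, D(1)=0.
Building up: D(2)=1, D(3)=2, D(4)=9, D(5)=44, D(6)=265, D(7)=1854.
D(8) = 7 x (D(7) + D(6)) = 7 x (1854 + 265).

Final answer: D(8) = 14833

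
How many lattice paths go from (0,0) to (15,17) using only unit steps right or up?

Each path has 15 right steps and 17 up steps in some order (32 steps total).
Choose which 17 of the 32 steps are up: C(32,17).

Final answer: C(32,17) = 565722720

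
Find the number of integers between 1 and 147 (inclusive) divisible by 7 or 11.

Multiples of 7: 21. Multiples of 11: 13. Of both (lcm=77): 1.
By inclusion-exclusion: 21 + 13 - 1.

Final answer: 33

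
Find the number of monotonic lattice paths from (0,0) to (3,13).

Each path has 3 right steps and 13 up steps in some order (16 steps total).
Choose which 13 of the 16 steps are up: C(16,13).

Final answer: C(16,13) = 560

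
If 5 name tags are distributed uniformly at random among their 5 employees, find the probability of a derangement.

Use the recurrence D(n) = (n-1)(D(n-1) + D(n-2)) with D(0)=1, D(1)=0.
Building up: D(2)=1, D(3)=2, D(4)=9, D(5)=44.
Total arrangements: 5! = 120.
Probability = D(5)/5! = 11/30.

Final answer: D(5)/5! = 44/120 = 0.366667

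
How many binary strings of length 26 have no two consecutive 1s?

A valid string ends in 0 (append to any length-(n-1) valid string) or in 01 (append to any length-(n-2) valid string), so a(n) = a(n-1) + a(n-2) with a(1)=2, a(2)=3.
Building up term by term: a(1)=2, a(2)=3, a(3)=5, a(4)=8, a(5)=13, a(6)=21, a(7)=34, a(8)=55, a(9)=89, a(10)=144, a(11)=233, a(12)=377, a(13)=610, a(14)=987, a(15)=1597, a(16)=2584, a(17)=4181, a(18)=6765, a(19)=10946, a(20)=17711, a(21)=28657, a(22)=46368, a(23)=75025, a(24)=121393, a(25)=196418, a(26)=317811.

Final answer: 317811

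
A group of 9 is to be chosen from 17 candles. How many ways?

C(17,9) = 17!/(9! x 8!).

Final answer: \binom{17}{9} = 24310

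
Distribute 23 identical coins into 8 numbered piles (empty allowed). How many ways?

Stars and bars: C(n+k-1, k-1) = C(30,7).

Final answer: C(30,7) = 2035800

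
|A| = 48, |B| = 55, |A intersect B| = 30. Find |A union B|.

|A union B| = |A| + |B| - |A intersect B| = 48 + 55 - 30.

Final answer: 73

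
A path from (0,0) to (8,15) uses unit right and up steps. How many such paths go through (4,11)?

Paths (0,0)->(4,11): C(15,11) = 1365.
Paths (4,11)->(8,15): C(8,4) = 70.
By multiplication principle: 1365 x 70.

Final answer: 95550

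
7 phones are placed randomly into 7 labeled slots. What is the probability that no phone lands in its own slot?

Derangements satisfy D(n) = (n-1)(D(n-1) + D(n-2)), starting from D(0)=1, D(1)=0.
Building up: D(2)=1, D(3)=2, D(4)=9, D(5)=44, D(6)=265, D(7)=1854.
Total arrangements: 7! = 5040.
Probability = D(7)/7! = 103/280.

Final answer: D(7)/7! = 1854/5040 = 0.367857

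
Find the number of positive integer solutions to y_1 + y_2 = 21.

Substitute y'_i = y_i - 1 (so y'_i >= 0). Then sum y'_i = 21 - 2 = 19.
Stars and bars: C(19+2-1, 2-1) = C(20,1).

Final answer: C(20,1) = 20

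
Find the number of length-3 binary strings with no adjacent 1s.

Let a(n) count valid strings. If the last bit is 0 the prefix is any valid string of length n-1; if it is 1 the string must end in 01 with a valid prefix of length n-2. So a(n) = a(n-1) + a(n-2), a(1)=2, a(2)=3.
Building up term by term: a(1)=2, a(2)=3, a(3)=5.

Final answer: 5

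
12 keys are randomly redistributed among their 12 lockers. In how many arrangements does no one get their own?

Use the recurrence D(n) = (n-1)(D(n-1) + D(n-2)) with D(0)=1, D(1)=0.
D(2) = 1 x (0 + 1) = 1
D(3) = 2 x (1 + 0) = 2
D(4) = 3 x (2 + 1) = 9
D(5) = 4 x (9 + 2) = 44
D(6) = 5 x (44 + 9) = 265
D(7) = 6 x (265 + 44) = 1854
D(8) = 7 x (1854 + 265) = 14833
D(9) = 8 x (14833 + 1854) = 133496
D(10) = 9 x (133496 + 14833) = 1334961
D(11) = 10 x (1334961 + 133496) = 14684570
D(12) = 11 x (D(11) + D(10)) = 11 x (14684570 + 1334961)

Final answer: D(12) = 176214841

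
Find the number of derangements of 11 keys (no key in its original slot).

Derangements satisfy D(n) = (n-1)(D(n-1) + D(n-2)), starting from D(0)=1, D(1)=0.
D(2) = 1 x (0 + 1) = 1
D(3) = 2 x (1 + 0) = 2
D(4) = 3 x (2 + 1) = 9
D(5) = 4 x (9 + 2) = 44
D(6) = 5 x (44 + 9) = 265
D(7) = 6 x (265 + 44) = 1854
D(8) = 7 x (1854 + 265) = 14833
D(9) = 8 x (14833 + 1854) = 133496
D(10) = 9 x (133496 + 14833) = 1334961
D(11) = 10 x (D(10) + D(9)) = 10 x (1334961 + 133496)

Final answer: D(11) = 14684570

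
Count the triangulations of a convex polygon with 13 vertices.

This is counted by the nth Catalan number C_n. Here n = 13 - 2 = 11.
C_n = C(2n,n) - C(2n,n+1), so C_{11} = C(22,11) - C(22,12) = 705432 - 646646.

Final answer: C_{11} = 58786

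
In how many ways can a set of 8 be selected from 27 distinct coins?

C(27,8) = 27!/(8! x 19!).

Final answer: \binom{27}{8} = 2220075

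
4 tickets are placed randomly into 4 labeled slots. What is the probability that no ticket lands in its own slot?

D(n) = (n-1)(D(n-1) + D(n-2)), D(0)=1, D(1)=0.
Building up: D(2)=1, D(3)=2, D(4)=9.
Total arrangements: 4! = 24.
Probability = D(4)/4! = 3/8.

Final answer: D(4)/4! = 9/24 = 0.375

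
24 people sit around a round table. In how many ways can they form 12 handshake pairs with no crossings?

This is counted by the nth Catalan number C_n. Here n = 24/2 = 12.
C_n = (2n)!/(n!(n+1)!), so C_{12} = 24!/(12! x 13!) = C(24,12)/13 = 2704156/13.

Final answer: C_{12} = 208012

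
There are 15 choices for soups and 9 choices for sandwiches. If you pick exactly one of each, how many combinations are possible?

By the multiplication principle: 15 x 9.

Final answer: 135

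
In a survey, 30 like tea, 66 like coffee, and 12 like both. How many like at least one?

|A union B| = |A| + |B| - |A intersect B| = 30 + 66 - 12.

Final answer: 84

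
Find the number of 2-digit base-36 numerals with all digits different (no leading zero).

The leading digit has 35 choices (anything but zero); the next has 35 (anything but the first), then 34, and so on, one fewer each time.
Total: 35 x 35.

Final answer: 1225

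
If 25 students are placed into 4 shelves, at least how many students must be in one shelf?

By the pigeonhole principle: ceiling(25/4).

Final answer: 7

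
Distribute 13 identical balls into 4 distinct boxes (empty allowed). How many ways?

Stars and bars: C(n+k-1, k-1) = C(16,3).

Final answer: C(16,3) = 560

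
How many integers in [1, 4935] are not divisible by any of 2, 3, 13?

|div by 2|=2467, |div by 3|=1645, |div by 13|=379.
|div by 2&3|=822, |div by 2&13|=189, |div by 3&13|=126, |div by all|=63.
By inclusion-exclusion, divisible by at least one: 2467+1645+379-822-189-126+63 = 3417.
Not divisible by any: 4935 - 3417.

Final answer: 1518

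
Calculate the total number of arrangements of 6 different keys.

The number of ways to arrange 6 distinct objects is 6!.

Final answer: 6! = 720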